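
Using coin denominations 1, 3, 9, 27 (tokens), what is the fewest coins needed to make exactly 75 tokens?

Use the largest denomination that fits, subtract, and repeat.
75 − 2×27→21 − 2×9→3 − 1×3→0
Total coins = 2 + 2 + 1 = 5

5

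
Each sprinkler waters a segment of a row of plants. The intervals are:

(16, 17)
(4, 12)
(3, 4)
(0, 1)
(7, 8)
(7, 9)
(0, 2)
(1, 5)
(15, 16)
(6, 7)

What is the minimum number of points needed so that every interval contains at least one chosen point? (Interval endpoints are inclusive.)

4

By right end: [0,1]  [0,2]  [3,4]  [1,5]  [6,7]  [7,8]  [7,9]  [4,12]  [15,16]  [16,17]
[0,1] uncovered → point at 1; [3,4] uncovered → point at 4; [6,7] uncovered → point at 7; [15,16] uncovered → point at 16.
Points: 1, 4, 7, 16 (4 total).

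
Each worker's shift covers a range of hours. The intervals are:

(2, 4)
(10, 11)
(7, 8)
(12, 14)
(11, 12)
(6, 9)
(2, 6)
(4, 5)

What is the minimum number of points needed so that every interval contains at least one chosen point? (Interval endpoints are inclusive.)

Sort by right endpoint; whenever an interval is uncovered, place a point at its right end.
By right end: [2,4]  [4,5]  [2,6]  [7,8]  [6,9]  [10,11]  [11,12]  [12,14]
[2,4] uncovered → point at 4; [7,8] uncovered → point at 8; [10,11] uncovered → point at 11; [12,14] uncovered → point at 14.
Points: 4, 8, 11, 14 (4 total).

4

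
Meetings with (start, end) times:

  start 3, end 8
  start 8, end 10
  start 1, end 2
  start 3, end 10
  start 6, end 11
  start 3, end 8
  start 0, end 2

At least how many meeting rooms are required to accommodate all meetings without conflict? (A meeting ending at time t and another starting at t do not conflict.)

4

Events (time:±→running): 0:+→1 1:+→2 2:-→1 2:-→0 3:+→1 3:+→2 3:+→3 6:+→4 … peak 4.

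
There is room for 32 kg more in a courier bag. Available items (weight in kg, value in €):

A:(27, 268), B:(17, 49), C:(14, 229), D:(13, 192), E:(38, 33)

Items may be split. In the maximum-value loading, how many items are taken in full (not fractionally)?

2

Sort by value per unit weight and fill in that order.
Order: C (229/14=16.36) > D (192/13=14.77) > A (268/27=9.93) > B (49/17=2.88) > E (33/38=0.87)
Fill: take C (14 @ 229) → take D (13 @ 192) → take 5/27 of A → 49.63; 32/32 used.
2 item(s) taken whole; one partial (take 5/27 of A).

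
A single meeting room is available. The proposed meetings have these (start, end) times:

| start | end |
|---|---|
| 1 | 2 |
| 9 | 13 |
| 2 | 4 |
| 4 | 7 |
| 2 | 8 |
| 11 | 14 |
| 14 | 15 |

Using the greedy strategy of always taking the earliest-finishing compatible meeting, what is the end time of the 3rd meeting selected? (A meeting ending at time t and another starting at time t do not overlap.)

Sort by end time and greedily take each interval whose start is ≥ the last chosen end.
Sorted by end: (1,2)  (2,4)  (4,7)  (2,8)  (9,13)  (11,14)  (14,15)
take (1,2); take (2,4); take (4,7); take (9,13); take (14,15).
Selected: (1,2) (2,4) (4,7) (9,13) (14,15)

7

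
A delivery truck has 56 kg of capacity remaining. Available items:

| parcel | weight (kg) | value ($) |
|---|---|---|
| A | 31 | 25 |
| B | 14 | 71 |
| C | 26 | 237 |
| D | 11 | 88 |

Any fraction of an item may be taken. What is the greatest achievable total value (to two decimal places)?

Order: C (237/26=9.12) > D (88/11=8.00) > B (71/14=5.07) > A (25/31=0.81)
Fill: take C (26 @ 237) → take D (11 @ 88) → take B (14 @ 71) → take 5/31 of A → 4.03; 56/56 used.
Total value = 400.03

400.03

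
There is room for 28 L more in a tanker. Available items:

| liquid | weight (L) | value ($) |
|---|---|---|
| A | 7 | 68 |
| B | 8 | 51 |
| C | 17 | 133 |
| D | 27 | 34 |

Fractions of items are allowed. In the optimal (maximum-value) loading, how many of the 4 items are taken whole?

2

Greedy by value/weight ratio, highest first.
Ratios (sorted): A 9.71, C 7.82, B 6.38, D 1.26
take A (7 @ 68); take C (17 @ 133); take 4/8 of B → 25.50. Capacity used 28/28.
2 item(s) taken whole; one partial (take 4/8 of B).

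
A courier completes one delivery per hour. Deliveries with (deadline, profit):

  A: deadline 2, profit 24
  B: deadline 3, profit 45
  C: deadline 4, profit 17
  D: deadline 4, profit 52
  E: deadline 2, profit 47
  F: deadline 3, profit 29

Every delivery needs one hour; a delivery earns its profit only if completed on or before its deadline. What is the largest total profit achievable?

173

Sort by profit descending; place each in the latest free slot ≤ its deadline.
By profit: D(d4,52), E(d2,47), B(d3,45), F(d3,29), A(d2,24), C(d4,17)
D→slot 4; E→slot 2; B→slot 3; F→slot 1; A skipped; C skipped.
Profit = 29 + 47 + 45 + 52 = 173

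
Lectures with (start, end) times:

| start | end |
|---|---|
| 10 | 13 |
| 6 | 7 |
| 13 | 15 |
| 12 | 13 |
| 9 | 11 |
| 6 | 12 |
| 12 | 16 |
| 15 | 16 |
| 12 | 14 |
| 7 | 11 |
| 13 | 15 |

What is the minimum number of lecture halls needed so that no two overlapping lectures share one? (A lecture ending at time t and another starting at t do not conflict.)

4

Count concurrent intervals with a sweep; the peak is the room count.
starts: [6, 6, 7, 9, 10, 12, 12, 12, 13, 13, 15]
ends:   [7, 11, 11, 12, 13, 13, 14, 15, 15, 16, 16]
s6→1 s6→2 e7→1 s7→2 s9→3 s10→4  — peak 4.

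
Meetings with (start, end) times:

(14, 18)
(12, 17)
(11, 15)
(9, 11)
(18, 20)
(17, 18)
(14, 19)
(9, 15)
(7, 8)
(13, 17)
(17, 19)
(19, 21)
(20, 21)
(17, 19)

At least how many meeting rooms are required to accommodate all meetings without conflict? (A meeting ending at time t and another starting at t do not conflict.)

6

The answer is the maximum number of intervals overlapping at any instant.
starts: [7, 9, 9, 11, 12, 13, 14, 14, 17, 17, 17, 18, 19, 20]
ends:   [8, 11, 15, 15, 17, 17, 18, 18, 19, 19, 19, 20, 21, 21]
s7→1 e8→0 s9→1 s9→2 e11→1 s11→2 s12→3 s13→4 s14→5 s14→6  — peak 6.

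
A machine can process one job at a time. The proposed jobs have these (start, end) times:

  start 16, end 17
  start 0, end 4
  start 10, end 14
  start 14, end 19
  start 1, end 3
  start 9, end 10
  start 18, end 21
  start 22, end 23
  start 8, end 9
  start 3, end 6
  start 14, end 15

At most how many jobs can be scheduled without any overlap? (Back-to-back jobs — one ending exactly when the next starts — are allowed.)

Sorted by end: (1,3)  (0,4)  (3,6)  (8,9)  (9,10)  (10,14)  (14,15)  (16,17)  (14,19)  (18,21)  (22,23)
take (1,3); skip (0,4); take (3,6); take (8,9); take (9,10); take (10,14); take (14,15); take (16,17); take (18,21); take (22,23).
Selected 9 jobs.

9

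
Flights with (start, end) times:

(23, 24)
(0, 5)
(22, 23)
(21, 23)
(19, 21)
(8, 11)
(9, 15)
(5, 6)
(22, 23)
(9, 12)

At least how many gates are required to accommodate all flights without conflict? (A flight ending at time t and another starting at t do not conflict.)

3

The answer is the maximum number of intervals overlapping at any instant.
starts: [0, 5, 8, 9, 9, 19, 21, 22, 22, 23]
ends:   [5, 6, 11, 12, 15, 21, 23, 23, 23, 24]
s0→1 e5→0 s5→1 e6→0 s8→1 s9→2 s9→3  — peak 3.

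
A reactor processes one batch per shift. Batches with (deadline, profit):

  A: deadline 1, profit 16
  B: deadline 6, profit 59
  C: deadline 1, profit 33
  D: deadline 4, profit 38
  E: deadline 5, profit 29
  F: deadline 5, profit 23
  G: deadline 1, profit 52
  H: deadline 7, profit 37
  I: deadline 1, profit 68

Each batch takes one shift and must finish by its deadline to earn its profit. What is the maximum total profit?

Sort by profit descending; place each in the latest free slot ≤ its deadline.
Profit order: I=68 B=59 G=52 D=38 H=37 C=33 E=29 F=23 A=16
Assign: I→slot 1, B→slot 6, G skipped, D→slot 4, H→slot 7, C skipped, E→slot 5, F→slot 3, A skipped.
Slots: [1:I] [3:F] [4:D] [5:E] [6:B] [7:H]
Profit = 68 + 23 + 38 + 29 + 59 + 37 = 254

254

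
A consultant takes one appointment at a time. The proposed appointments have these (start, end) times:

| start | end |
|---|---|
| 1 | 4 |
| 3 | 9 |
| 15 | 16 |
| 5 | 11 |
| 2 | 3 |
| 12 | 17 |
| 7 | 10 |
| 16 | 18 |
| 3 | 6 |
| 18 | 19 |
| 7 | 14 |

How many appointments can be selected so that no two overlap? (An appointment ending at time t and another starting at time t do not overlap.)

Sort by end time and greedily take each interval whose start is ≥ the last chosen end.
Sorted by end: (2,3)  (1,4)  (3,6)  (3,9)  (7,10)  (5,11)  (7,14)  (15,16)  (12,17)  (16,18)  (18,19)
take (2,3); take (3,6); skip (3,9); take (7,10); skip (5,11); skip (7,14); take (15,16); skip (12,17); take (16,18); take (18,19).
Selected 6 appointments.

6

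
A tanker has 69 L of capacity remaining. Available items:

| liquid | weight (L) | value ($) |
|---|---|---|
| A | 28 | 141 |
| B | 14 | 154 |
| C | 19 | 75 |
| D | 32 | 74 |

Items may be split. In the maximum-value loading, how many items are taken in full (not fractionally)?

Sort by value per unit weight and fill in that order.
Ratios (sorted): B 11.00, A 5.04, C 3.95, D 2.31
take B (14 @ 154); take A (28 @ 141); take C (19 @ 75); take 8/32 of D → 18.50. Capacity used 69/69.
3 item(s) taken whole; one partial (take 8/32 of D).

3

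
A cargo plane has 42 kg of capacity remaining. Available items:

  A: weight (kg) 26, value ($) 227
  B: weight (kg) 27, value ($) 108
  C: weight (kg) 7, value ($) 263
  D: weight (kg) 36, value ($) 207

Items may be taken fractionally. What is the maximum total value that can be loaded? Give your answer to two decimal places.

Greedy by value/weight ratio, highest first.
Ratios (sorted): C 37.57, A 8.73, D 5.75, B 4.00
take C (7 @ 263); take A (26 @ 227); take 9/36 of D → 51.75. Capacity used 42/42.
Total value = 541.75

541.75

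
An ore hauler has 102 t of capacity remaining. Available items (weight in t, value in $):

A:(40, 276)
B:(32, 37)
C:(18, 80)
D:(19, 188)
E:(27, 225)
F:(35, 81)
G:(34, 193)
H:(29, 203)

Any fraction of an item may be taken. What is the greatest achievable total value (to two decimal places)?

Greedy by value/weight ratio, highest first.
Ratios (sorted): D 9.89, E 8.33, H 7.00, A 6.90, G 5.68, C 4.44, F 2.31, B 1.16
take D (19 @ 188); take E (27 @ 225); take H (29 @ 203); take 27/40 of A → 186.30. Capacity used 102/102.
Total value = 802.30

802.30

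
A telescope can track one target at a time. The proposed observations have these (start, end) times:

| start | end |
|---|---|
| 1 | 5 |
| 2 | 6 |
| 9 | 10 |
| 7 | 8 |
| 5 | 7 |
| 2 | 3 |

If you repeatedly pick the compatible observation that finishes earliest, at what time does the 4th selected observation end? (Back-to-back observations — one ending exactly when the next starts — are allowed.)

Order by finish time; keep every interval that doesn't clash with the previous kept one.
By end time: (2,3), (1,5), (2,6), (5,7), (7,8), (9,10).
Pick (2,3); next start ≥ 3 → (5,7); next start ≥ 7 → (7,8); next start ≥ 8 → (9,10).
Selected: (2,3) (5,7) (7,8) (9,10)

10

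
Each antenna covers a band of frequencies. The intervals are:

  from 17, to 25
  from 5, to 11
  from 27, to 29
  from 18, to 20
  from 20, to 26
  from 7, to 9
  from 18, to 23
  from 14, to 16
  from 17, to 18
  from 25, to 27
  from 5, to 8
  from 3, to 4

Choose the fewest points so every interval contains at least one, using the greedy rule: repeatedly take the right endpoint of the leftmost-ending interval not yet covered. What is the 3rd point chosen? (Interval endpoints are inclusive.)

16

Process intervals by earliest right end; each time one isn't hit yet, stab at its right endpoint.
Sorted: [3,4] [5,8] [7,9] [5,11] [14,16] [17,18] [18,20] [18,23] [17,25] [20,26] [25,27] [27,29]
{[3,4]} hit by 4; {[5,8],[7,9],[5,11]} hit by 8; {[14,16]} hit by 16; {[17,18],[18,20],[18,23],[17,25]} hit by 18; {[20,26],[25,27]} hit by 26; {[27,29]} hit by 29.
Points: 4, 8, 16, 18, 26, 29 (6 total).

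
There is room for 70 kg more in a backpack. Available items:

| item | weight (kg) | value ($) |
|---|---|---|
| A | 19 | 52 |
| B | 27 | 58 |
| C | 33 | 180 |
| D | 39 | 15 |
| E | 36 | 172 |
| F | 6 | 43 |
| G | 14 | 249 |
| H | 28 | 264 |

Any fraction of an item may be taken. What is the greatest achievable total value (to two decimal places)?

676.00

Greedy by value/weight ratio, highest first.
Ratios (sorted): G 17.79, H 9.43, F 7.17, C 5.45, E 4.78, A 2.74, B 2.15, D 0.38
take G (14 @ 249); take H (28 @ 264); take F (6 @ 43); take 22/33 of C → 120.00. Capacity used 70/70.
Total value = 676.00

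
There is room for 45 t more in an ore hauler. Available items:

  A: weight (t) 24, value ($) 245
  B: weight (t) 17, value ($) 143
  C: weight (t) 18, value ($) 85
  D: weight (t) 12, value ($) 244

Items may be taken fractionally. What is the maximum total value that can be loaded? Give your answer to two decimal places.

564.71

Sort by value per unit weight and fill in that order.
Order: D (244/12=20.33) > A (245/24=10.21) > B (143/17=8.41) > C (85/18=4.72)
Fill: take D (12 @ 244) → take A (24 @ 245) → take 9/17 of B → 75.71; 45/45 used.
Total value = 564.71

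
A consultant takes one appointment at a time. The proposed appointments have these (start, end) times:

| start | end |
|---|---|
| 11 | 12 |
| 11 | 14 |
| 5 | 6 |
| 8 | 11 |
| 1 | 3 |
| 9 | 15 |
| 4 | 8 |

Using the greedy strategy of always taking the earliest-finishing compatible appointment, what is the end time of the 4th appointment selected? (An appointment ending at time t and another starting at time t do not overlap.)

12

By end time: (1,3), (5,6), (4,8), (8,11), (11,12), (11,14), (9,15).
Pick (1,3); next start ≥ 3 → (5,6); next start ≥ 6 → (8,11); next start ≥ 11 → (11,12).
Selected: (1,3) (5,6) (8,11) (11,12)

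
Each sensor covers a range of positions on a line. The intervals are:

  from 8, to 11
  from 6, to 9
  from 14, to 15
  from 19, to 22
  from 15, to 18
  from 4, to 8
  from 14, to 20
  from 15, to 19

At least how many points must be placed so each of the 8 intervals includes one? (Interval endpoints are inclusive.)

Sorted: [4,8] [6,9] [8,11] [14,15] [15,18] [15,19] [14,20] [19,22]
{[4,8],[6,9],[8,11]} hit by 8; {[14,15],[15,18],[15,19],[14,20]} hit by 15; {[19,22]} hit by 22.
Points: 8, 15, 22 (3 total).

3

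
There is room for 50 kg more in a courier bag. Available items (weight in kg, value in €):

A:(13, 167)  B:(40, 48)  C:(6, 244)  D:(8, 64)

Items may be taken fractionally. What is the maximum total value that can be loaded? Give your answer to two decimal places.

Order: C (244/6=40.67) > A (167/13=12.85) > D (64/8=8.00) > B (48/40=1.20)
Fill: take C (6 @ 244) → take A (13 @ 167) → take D (8 @ 64) → take 23/40 of B → 27.60; 50/50 used.
Total value = 502.60

502.60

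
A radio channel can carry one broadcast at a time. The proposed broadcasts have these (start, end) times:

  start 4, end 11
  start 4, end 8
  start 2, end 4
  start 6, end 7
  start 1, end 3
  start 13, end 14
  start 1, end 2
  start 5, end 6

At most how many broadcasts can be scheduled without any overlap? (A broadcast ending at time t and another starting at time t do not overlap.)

Sort by end time and greedily take each interval whose start is ≥ the last chosen end.
Sorted by end: (1,2)  (1,3)  (2,4)  (5,6)  (6,7)  (4,8)  (4,11)  (13,14)
take (1,2); take (2,4); take (5,6); take (6,7); skip (4,8); skip (4,11); take (13,14).
Selected 5 broadcasts.

5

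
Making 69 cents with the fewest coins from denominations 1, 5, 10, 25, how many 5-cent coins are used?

Greedy: take as many of the largest coin as possible, then repeat with the remainder.
69 = 2×25 + 1×10 + 1×5 + 4×1
Count of 5: 1

1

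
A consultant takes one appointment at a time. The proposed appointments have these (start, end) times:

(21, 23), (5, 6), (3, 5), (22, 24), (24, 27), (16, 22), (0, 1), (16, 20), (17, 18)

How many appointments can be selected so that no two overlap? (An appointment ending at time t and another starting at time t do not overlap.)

Order by finish time; keep every interval that doesn't clash with the previous kept one.
By end time: (0,1), (3,5), (5,6), (17,18), (16,20), (16,22), (21,23), (22,24), (24,27).
Pick (0,1); next start ≥ 1 → (3,5); next start ≥ 5 → (5,6); next start ≥ 6 → (17,18); next start ≥ 18 → (21,23); next start ≥ 23 → (24,27).
Selected 6 appointments.

6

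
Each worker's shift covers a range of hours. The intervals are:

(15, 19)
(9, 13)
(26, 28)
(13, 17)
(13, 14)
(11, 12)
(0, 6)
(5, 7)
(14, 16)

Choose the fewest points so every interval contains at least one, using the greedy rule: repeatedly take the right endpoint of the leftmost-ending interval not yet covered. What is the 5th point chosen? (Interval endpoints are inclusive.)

Sorted: [0,6] [5,7] [11,12] [9,13] [13,14] [14,16] [13,17] [15,19] [26,28]
{[0,6],[5,7]} hit by 6; {[11,12],[9,13]} hit by 12; {[13,14],[14,16],[13,17]} hit by 14; {[15,19]} hit by 19; {[26,28]} hit by 28.
Points: 6, 12, 14, 19, 28 (5 total).

28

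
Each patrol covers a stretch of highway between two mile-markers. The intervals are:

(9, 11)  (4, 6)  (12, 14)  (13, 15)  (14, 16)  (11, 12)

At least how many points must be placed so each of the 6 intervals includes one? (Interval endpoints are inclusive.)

3

Sorted: [4,6] [9,11] [11,12] [12,14] [13,15] [14,16]
{[4,6]} hit by 6; {[9,11],[11,12]} hit by 11; {[12,14],[13,15],[14,16]} hit by 14.
Points: 6, 11, 14 (3 total).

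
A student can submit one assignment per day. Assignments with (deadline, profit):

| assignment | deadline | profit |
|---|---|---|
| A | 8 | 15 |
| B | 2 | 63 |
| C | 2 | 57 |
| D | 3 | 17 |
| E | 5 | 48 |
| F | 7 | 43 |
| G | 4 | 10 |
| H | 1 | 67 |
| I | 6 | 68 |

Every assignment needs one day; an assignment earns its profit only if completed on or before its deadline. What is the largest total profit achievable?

331

Profit order: I=68 H=67 B=63 C=57 E=48 F=43 D=17 A=15 G=10
Assign: I→slot 6, H→slot 1, B→slot 2, C skipped, E→slot 5, F→slot 7, D→slot 3, A→slot 8, G→slot 4.
Slots: [1:H] [2:B] [3:D] [4:G] [5:E] [6:I] [7:F] [8:A]
Profit = 67 + 63 + 17 + 10 + 48 + 68 + 43 + 15 = 331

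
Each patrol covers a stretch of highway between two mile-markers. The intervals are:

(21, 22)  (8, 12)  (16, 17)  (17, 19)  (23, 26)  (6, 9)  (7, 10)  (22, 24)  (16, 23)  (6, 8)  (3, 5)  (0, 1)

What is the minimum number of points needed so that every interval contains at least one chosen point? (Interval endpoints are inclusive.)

Process intervals by earliest right end; each time one isn't hit yet, stab at its right endpoint.
By right end: [0,1]  [3,5]  [6,8]  [6,9]  [7,10]  [8,12]  [16,17]  [17,19]  [21,22]  [16,23]  [22,24]  [23,26]
[0,1] uncovered → point at 1; [3,5] uncovered → point at 5; [6,8] uncovered → point at 8; [16,17] uncovered → point at 17; [21,22] uncovered → point at 22; [23,26] uncovered → point at 26.
Points: 1, 5, 8, 17, 22, 26 (6 total).

6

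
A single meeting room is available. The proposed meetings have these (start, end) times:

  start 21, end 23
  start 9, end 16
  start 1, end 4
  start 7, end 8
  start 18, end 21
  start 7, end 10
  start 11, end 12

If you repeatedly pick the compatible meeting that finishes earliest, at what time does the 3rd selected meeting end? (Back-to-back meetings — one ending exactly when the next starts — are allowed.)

12

Greedy by earliest finish: after sorting by end time, pick each interval compatible with the last pick.
Sorted by end: (1,4)  (7,8)  (7,10)  (11,12)  (9,16)  (18,21)  (21,23)
take (1,4); take (7,8); skip (7,10); take (11,12); take (18,21); take (21,23).
Selected: (1,4) (7,8) (11,12) (18,21) (21,23)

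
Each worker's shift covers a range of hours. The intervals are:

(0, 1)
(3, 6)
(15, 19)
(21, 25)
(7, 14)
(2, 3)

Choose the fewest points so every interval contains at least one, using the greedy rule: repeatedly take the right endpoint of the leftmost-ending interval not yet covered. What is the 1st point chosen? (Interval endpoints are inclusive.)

Sorted: [0,1] [2,3] [3,6] [7,14] [15,19] [21,25]
{[0,1]} hit by 1; {[2,3],[3,6]} hit by 3; {[7,14]} hit by 14; {[15,19]} hit by 19; {[21,25]} hit by 25.
Points: 1, 3, 14, 19, 25 (5 total).

1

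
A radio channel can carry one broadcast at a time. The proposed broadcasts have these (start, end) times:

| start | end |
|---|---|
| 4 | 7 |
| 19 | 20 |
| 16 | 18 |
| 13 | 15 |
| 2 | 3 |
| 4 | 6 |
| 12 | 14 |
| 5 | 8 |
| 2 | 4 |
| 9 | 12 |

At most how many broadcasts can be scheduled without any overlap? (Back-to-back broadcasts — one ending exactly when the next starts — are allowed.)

Sorted by end: (2,3)  (2,4)  (4,6)  (4,7)  (5,8)  (9,12)  (12,14)  (13,15)  (16,18)  (19,20)
take (2,3); skip (2,4); take (4,6); skip (4,7); take (9,12); take (12,14); skip (13,15); take (16,18); take (19,20).
Selected 6 broadcasts.

6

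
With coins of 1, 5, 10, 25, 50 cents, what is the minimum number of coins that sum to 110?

110 − 2×50→10 − 1×10→0
Total coins = 2 + 1 = 3

3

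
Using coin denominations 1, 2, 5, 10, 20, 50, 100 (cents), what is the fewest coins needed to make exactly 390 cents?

390 = 3×100 + 1×50 + 2×20
Total coins = 3 + 1 + 2 = 6

6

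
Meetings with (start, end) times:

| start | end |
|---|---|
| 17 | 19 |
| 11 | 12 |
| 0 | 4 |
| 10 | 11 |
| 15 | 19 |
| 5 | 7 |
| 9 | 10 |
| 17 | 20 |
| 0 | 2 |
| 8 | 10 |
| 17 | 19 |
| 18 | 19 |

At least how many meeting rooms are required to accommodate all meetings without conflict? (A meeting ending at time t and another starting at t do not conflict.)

Count concurrent intervals with a sweep; the peak is the room count.
starts: [0, 0, 5, 8, 9, 10, 11, 15, 17, 17, 17, 18]
ends:   [2, 4, 7, 10, 10, 11, 12, 19, 19, 19, 19, 20]
s0→1 s0→2 e2→1 e4→0 s5→1 e7→0 s8→1 s9→2 e10→1 e10→0 s10→1 e11→0 s11→1 e12→0 s15→1 s17→2 s17→3 s17→4 s18→5  — peak 5.

5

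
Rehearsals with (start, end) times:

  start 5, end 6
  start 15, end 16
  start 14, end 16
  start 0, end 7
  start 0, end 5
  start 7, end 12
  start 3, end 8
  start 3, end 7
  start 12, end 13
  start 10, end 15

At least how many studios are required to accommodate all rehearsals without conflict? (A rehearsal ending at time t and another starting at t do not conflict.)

4

starts: [0, 0, 3, 3, 5, 7, 10, 12, 14, 15]
ends:   [5, 6, 7, 7, 8, 12, 13, 15, 16, 16]
s0→1 s0→2 s3→3 s3→4  — peak 4.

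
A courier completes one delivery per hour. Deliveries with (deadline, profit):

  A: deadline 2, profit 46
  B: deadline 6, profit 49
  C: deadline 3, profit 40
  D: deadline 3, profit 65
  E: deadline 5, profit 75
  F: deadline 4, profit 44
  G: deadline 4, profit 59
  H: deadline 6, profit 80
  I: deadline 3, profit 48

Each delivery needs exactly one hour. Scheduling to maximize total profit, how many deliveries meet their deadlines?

Sort by profit descending; place each in the latest free slot ≤ its deadline.
Profit order: H=80 E=75 D=65 G=59 B=49 I=48 A=46 F=44 C=40
Assign: H→slot 6, E→slot 5, D→slot 3, G→slot 4, B→slot 2, I→slot 1, A skipped, F skipped, C skipped.
Slots: [1:I] [2:B] [3:D] [4:G] [5:E] [6:H]
6 of 9 scheduled.

6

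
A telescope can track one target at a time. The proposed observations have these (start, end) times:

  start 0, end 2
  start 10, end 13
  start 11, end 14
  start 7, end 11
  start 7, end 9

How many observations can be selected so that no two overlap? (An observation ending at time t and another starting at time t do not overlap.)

Order by finish time; keep every interval that doesn't clash with the previous kept one.
Sorted by end: (0,2)  (7,9)  (7,11)  (10,13)  (11,14)
take (0,2); take (7,9); take (10,13).
Selected 3 observations.

3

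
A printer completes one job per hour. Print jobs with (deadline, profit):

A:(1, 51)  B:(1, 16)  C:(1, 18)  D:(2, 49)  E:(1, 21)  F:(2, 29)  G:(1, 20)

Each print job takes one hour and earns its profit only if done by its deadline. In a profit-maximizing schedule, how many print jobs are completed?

2

Take jobs in profit order; each goes to the latest open slot no later than its deadline.
By profit: A(d1,51), D(d2,49), F(d2,29), E(d1,21), G(d1,20), C(d1,18), B(d1,16)
A→slot 1; D→slot 2; F skipped; E skipped; G skipped; C skipped; B skipped.
2 of 7 scheduled.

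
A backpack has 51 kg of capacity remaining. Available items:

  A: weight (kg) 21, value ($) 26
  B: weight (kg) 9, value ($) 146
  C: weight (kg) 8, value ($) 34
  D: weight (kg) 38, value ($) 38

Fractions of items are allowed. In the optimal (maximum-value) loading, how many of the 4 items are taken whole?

Greedy by value/weight ratio, highest first.
Order: B (146/9=16.22) > C (34/8=4.25) > A (26/21=1.24) > D (38/38=1.00)
Fill: take B (9 @ 146) → take C (8 @ 34) → take A (21 @ 26) → take 13/38 of D → 13.00; 51/51 used.
3 item(s) taken whole; one partial (take 13/38 of D).

3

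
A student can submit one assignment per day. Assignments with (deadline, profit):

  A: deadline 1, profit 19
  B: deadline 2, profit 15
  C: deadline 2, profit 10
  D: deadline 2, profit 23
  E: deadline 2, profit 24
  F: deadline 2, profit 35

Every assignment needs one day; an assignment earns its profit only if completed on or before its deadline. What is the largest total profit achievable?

59

Sort by profit descending; place each in the latest free slot ≤ its deadline.
Profit order: F=35 E=24 D=23 A=19 B=15 C=10
Assign: F→slot 2, E→slot 1, D skipped, A skipped, B skipped, C skipped.
Slots: [1:E] [2:F]
Profit = 24 + 35 = 59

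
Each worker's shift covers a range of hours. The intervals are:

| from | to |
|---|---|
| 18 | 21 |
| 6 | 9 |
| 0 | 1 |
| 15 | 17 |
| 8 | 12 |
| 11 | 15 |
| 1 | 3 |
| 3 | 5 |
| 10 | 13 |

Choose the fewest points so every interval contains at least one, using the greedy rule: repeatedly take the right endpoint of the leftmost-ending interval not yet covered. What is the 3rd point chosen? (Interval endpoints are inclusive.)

9

Sort by right endpoint; whenever an interval is uncovered, place a point at its right end.
Sorted: [0,1] [1,3] [3,5] [6,9] [8,12] [10,13] [11,15] [15,17] [18,21]
{[0,1],[1,3]} hit by 1; {[3,5]} hit by 5; {[6,9],[8,12]} hit by 9; {[10,13],[11,15]} hit by 13; {[15,17]} hit by 17; {[18,21]} hit by 21.
Points: 1, 5, 9, 13, 17, 21 (6 total).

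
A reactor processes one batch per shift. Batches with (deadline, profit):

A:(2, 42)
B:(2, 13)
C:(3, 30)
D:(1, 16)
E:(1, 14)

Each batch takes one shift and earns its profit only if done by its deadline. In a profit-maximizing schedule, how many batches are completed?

3

Profit order: A=42 C=30 D=16 E=14 B=13
Assign: A→slot 2, C→slot 3, D→slot 1, E skipped, B skipped.
Slots: [1:D] [2:A] [3:C]
3 of 5 scheduled.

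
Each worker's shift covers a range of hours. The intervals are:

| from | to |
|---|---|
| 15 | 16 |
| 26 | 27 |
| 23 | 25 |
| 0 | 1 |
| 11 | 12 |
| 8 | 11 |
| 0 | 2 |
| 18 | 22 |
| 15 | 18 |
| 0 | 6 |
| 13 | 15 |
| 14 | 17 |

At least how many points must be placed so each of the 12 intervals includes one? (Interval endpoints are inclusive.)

6

By right end: [0,1]  [0,2]  [0,6]  [8,11]  [11,12]  [13,15]  [15,16]  [14,17]  [15,18]  [18,22]  [23,25]  [26,27]
[0,1] uncovered → point at 1; [8,11] uncovered → point at 11; [13,15] uncovered → point at 15; [18,22] uncovered → point at 22; [23,25] uncovered → point at 25; [26,27] uncovered → point at 27.
Points: 1, 11, 15, 22, 25, 27 (6 total).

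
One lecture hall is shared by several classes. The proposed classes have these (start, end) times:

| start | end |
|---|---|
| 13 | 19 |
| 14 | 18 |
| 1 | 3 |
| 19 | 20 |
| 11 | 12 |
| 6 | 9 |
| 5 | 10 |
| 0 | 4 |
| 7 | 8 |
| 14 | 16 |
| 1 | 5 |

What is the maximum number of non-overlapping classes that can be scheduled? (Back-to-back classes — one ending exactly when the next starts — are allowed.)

5

Order by finish time; keep every interval that doesn't clash with the previous kept one.
By end time: (1,3), (0,4), (1,5), (7,8), (6,9), (5,10), (11,12), (14,16), (14,18), (13,19), (19,20).
Pick (1,3); next start ≥ 3 → (7,8); next start ≥ 8 → (11,12); next start ≥ 12 → (14,16); next start ≥ 16 → (19,20).
Selected 5 classes.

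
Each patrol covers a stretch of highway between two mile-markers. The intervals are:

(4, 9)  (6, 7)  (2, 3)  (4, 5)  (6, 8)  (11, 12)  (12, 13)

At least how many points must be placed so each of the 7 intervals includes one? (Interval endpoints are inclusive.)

Sort by right endpoint; whenever an interval is uncovered, place a point at its right end.
Sorted: [2,3] [4,5] [6,7] [6,8] [4,9] [11,12] [12,13]
{[2,3]} hit by 3; {[4,5]} hit by 5; {[6,7],[6,8],[4,9]} hit by 7; {[11,12],[12,13]} hit by 12.
Points: 3, 5, 7, 12 (4 total).

4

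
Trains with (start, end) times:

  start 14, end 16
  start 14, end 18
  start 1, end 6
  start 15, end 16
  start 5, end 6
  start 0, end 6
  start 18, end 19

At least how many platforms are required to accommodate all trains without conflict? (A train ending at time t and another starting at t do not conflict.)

Events (time:±→running): 0:+→1 1:+→2 5:+→3 … peak 3.

3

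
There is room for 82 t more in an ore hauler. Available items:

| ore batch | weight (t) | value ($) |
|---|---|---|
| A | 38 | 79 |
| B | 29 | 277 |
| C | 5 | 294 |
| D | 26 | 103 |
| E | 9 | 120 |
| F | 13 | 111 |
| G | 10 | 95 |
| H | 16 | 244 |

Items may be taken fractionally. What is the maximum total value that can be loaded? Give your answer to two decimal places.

1141.00

Greedy by value/weight ratio, highest first.
Order: C (294/5=58.80) > H (244/16=15.25) > E (120/9=13.33) > B (277/29=9.55) > G (95/10=9.50) > F (111/13=8.54) > D (103/26=3.96) > A (79/38=2.08)
Fill: take C (5 @ 294) → take H (16 @ 244) → take E (9 @ 120) → take B (29 @ 277) → take G (10 @ 95) → take F (13 @ 111); 82/82 used.
Total value = 1141.00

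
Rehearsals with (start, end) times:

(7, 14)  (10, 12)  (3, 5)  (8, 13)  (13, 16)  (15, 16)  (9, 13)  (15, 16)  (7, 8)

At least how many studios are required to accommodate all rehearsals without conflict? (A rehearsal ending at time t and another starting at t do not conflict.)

4

starts: [3, 7, 7, 8, 9, 10, 13, 15, 15]
ends:   [5, 8, 12, 13, 13, 14, 16, 16, 16]
s3→1 e5→0 s7→1 s7→2 e8→1 s8→2 s9→3 s10→4  — peak 4.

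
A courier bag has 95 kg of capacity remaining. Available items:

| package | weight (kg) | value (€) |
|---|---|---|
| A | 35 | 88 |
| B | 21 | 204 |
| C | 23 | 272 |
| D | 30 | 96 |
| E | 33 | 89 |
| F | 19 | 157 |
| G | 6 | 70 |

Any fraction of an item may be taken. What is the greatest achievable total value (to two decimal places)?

786.20

Greedy by value/weight ratio, highest first.
Ratios (sorted): C 11.83, G 11.67, B 9.71, F 8.26, D 3.20, E 2.70, A 2.51
take C (23 @ 272); take G (6 @ 70); take B (21 @ 204); take F (19 @ 157); take 26/30 of D → 83.20. Capacity used 95/95.
Total value = 786.20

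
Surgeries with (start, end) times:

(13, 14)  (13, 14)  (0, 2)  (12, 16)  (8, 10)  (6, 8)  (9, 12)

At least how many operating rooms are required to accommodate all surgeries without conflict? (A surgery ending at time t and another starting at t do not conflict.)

3

The answer is the maximum number of intervals overlapping at any instant.
starts: [0, 6, 8, 9, 12, 13, 13]
ends:   [2, 8, 10, 12, 14, 14, 16]
s0→1 e2→0 s6→1 e8→0 s8→1 s9→2 e10→1 e12→0 s12→1 s13→2 s13→3  — peak 3.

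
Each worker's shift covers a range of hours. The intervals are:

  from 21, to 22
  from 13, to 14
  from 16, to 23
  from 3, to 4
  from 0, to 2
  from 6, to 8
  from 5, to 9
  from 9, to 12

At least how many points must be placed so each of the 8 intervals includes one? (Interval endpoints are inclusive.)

Sorted: [0,2] [3,4] [6,8] [5,9] [9,12] [13,14] [21,22] [16,23]
{[0,2]} hit by 2; {[3,4]} hit by 4; {[6,8],[5,9]} hit by 8; {[9,12]} hit by 12; {[13,14]} hit by 14; {[21,22],[16,23]} hit by 22.
Points: 2, 4, 8, 12, 14, 22 (6 total).

6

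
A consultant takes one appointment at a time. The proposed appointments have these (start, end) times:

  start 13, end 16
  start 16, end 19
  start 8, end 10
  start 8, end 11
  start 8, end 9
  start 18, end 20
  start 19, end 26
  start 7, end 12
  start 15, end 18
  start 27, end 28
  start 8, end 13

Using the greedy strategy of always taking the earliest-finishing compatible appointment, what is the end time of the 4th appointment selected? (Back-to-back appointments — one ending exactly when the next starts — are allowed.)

Sort by end time and greedily take each interval whose start is ≥ the last chosen end.
By end time: (8,9), (8,10), (8,11), (7,12), (8,13), (13,16), (15,18), (16,19), (18,20), (19,26), (27,28).
Pick (8,9); next start ≥ 9 → (13,16); next start ≥ 16 → (16,19); next start ≥ 19 → (19,26); next start ≥ 26 → (27,28).
Selected: (8,9) (13,16) (16,19) (19,26) (27,28)

26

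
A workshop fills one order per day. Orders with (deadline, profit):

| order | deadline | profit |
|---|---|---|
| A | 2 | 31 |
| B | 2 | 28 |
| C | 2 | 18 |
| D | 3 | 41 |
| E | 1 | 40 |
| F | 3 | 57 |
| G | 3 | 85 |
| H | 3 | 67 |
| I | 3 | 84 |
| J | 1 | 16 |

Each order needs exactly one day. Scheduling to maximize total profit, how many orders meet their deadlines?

Sort by profit descending; place each in the latest free slot ≤ its deadline.
By profit: G(d3,85), I(d3,84), H(d3,67), F(d3,57), D(d3,41), E(d1,40), A(d2,31), B(d2,28), C(d2,18), J(d1,16)
G→slot 3; I→slot 2; H→slot 1; F skipped; D skipped; E skipped; A skipped; B skipped; C skipped; J skipped.
3 of 10 scheduled.

3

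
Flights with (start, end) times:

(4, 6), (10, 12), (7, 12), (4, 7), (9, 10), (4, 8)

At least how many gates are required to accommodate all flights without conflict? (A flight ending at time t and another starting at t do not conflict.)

The answer is the maximum number of intervals overlapping at any instant.
Events (time:±→running): 4:+→1 4:+→2 4:+→3 … peak 3.

3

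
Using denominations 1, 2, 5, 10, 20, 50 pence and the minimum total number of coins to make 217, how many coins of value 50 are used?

Greedy: take as many of the largest coin as possible, then repeat with the remainder.
217 − 4×50→17 − 1×10→7 − 1×5→2 − 1×2→0
Count of 50: 4

4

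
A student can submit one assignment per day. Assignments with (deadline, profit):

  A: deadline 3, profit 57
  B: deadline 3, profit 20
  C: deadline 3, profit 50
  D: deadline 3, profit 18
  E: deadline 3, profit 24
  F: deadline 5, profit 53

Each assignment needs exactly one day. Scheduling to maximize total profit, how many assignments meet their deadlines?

Profit order: A=57 F=53 C=50 E=24 B=20 D=18
Assign: A→slot 3, F→slot 5, C→slot 2, E→slot 1, B skipped, D skipped.
Slots: [1:E] [2:C] [3:A] [5:F]
4 of 6 scheduled.

4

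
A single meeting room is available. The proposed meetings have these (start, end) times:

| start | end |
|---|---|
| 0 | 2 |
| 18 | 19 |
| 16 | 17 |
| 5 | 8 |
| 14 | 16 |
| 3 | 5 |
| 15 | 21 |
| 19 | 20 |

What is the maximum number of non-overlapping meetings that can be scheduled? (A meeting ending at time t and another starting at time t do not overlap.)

7

Greedy by earliest finish: after sorting by end time, pick each interval compatible with the last pick.
Sorted by end: (0,2)  (3,5)  (5,8)  (14,16)  (16,17)  (18,19)  (19,20)  (15,21)
take (0,2); take (3,5); take (5,8); take (14,16); take (16,17); take (18,19); take (19,20).
Selected 7 meetings.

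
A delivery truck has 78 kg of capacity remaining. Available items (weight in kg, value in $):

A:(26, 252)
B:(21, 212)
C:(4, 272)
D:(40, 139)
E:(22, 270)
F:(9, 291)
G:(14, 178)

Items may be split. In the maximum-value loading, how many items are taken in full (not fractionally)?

Order: C (272/4=68.00) > F (291/9=32.33) > G (178/14=12.71) > E (270/22=12.27) > B (212/21=10.10) > A (252/26=9.69) > D (139/40=3.48)
Fill: take C (4 @ 272) → take F (9 @ 291) → take G (14 @ 178) → take E (22 @ 270) → take B (21 @ 212) → take 8/26 of A → 77.54; 78/78 used.
5 item(s) taken whole; one partial (take 8/26 of A).

5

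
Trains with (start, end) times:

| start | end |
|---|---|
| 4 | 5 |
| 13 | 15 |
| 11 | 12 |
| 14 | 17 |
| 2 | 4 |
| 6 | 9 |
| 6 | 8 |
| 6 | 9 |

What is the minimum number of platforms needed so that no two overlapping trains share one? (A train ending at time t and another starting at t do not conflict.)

3

The answer is the maximum number of intervals overlapping at any instant.
Events (time:±→running): 2:+→1 4:-→0 4:+→1 5:-→0 6:+→1 6:+→2 6:+→3 … peak 3.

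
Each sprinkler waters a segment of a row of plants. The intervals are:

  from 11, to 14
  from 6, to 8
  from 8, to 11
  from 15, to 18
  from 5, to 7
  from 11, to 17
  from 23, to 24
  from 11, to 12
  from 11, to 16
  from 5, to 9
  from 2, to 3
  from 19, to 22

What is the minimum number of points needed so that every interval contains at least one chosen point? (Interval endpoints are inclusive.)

6

By right end: [2,3]  [5,7]  [6,8]  [5,9]  [8,11]  [11,12]  [11,14]  [11,16]  [11,17]  [15,18]  [19,22]  [23,24]
[2,3] uncovered → point at 3; [5,7] uncovered → point at 7; [8,11] uncovered → point at 11; [15,18] uncovered → point at 18; [19,22] uncovered → point at 22; [23,24] uncovered → point at 24.
Points: 3, 7, 11, 18, 22, 24 (6 total).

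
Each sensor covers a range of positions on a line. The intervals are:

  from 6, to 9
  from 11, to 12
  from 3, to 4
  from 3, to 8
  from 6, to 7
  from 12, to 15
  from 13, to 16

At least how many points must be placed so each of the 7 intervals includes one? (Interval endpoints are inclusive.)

4

Sorted: [3,4] [6,7] [3,8] [6,9] [11,12] [12,15] [13,16]
{[3,4]} hit by 4; {[6,7],[3,8],[6,9]} hit by 7; {[11,12],[12,15]} hit by 12; {[13,16]} hit by 16.
Points: 4, 7, 12, 16 (4 total).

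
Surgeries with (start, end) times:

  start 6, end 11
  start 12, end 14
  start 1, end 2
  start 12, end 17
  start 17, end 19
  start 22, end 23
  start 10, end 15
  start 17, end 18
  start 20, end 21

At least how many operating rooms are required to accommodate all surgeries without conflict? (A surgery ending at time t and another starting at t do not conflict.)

3

Events (time:±→running): 1:+→1 2:-→0 6:+→1 10:+→2 11:-→1 12:+→2 12:+→3 … peak 3.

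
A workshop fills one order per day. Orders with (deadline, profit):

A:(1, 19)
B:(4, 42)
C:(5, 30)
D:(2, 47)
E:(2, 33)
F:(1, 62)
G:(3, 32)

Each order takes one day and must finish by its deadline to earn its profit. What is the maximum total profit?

By profit: F(d1,62), D(d2,47), B(d4,42), E(d2,33), G(d3,32), C(d5,30), A(d1,19)
F→slot 1; D→slot 2; B→slot 4; E skipped; G→slot 3; C→slot 5; A skipped.
Profit = 62 + 47 + 32 + 42 + 30 = 213

213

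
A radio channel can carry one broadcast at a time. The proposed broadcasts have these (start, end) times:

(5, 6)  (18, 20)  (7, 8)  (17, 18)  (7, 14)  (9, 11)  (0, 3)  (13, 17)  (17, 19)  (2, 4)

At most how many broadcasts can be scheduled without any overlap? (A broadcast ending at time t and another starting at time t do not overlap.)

Sorted by end: (0,3)  (2,4)  (5,6)  (7,8)  (9,11)  (7,14)  (13,17)  (17,18)  (17,19)  (18,20)
take (0,3); skip (2,4); take (5,6); take (7,8); take (9,11); take (13,17); take (17,18); skip (17,19); take (18,20).
Selected 7 broadcasts.

7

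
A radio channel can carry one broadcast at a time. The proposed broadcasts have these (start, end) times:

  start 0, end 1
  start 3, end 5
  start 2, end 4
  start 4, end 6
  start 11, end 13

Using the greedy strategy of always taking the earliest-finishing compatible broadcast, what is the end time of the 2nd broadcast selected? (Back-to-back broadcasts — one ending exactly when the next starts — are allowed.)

4

Sorted by end: (0,1)  (2,4)  (3,5)  (4,6)  (11,13)
take (0,1); take (2,4); take (4,6); take (11,13).
Selected: (0,1) (2,4) (4,6) (11,13)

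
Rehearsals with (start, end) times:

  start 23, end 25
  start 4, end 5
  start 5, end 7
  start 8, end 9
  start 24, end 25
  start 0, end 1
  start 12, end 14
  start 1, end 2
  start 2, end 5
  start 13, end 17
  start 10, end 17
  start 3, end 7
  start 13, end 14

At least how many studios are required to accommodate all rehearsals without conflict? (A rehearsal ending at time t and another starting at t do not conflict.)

4

Events (time:±→running): 0:+→1 1:-→0 1:+→1 2:-→0 2:+→1 3:+→2 4:+→3 5:-→2 5:-→1 5:+→2 7:-→1 7:-→0 8:+→1 9:-→0 10:+→1 12:+→2 13:+→3 13:+→4 … peak 4.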